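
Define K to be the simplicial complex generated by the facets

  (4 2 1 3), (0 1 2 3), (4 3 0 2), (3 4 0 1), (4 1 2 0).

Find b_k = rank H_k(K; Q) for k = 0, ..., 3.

b_0 = 1, b_1 = 0, b_2 = 0, b_3 = 1.

Take the total order 0 < 1 < 2 < 3 < 4 on the vertex set. Then K (dimension 3) consists of the simplices:

  0-simplices (5): [0], [1], [2], [3], [4]
  1-simplices (10): [0,1], [0,2], [0,3], [0,4], [1,2], [1,3], [1,4], [2,3], [2,4], [3,4]
  2-simplices (10): [0,1,2], [0,1,3], [0,1,4], [0,2,3], [0,2,4], [0,3,4], [1,2,3], [1,2,4], [1,3,4], [2,3,4]
  3-simplices (5): [0,1,2,3], [0,1,2,4], [0,1,3,4], [0,2,3,4], [1,2,3,4]

so the chain groups are C_0 ≅ Z^5, C_1 ≅ Z^10, C_2 ≅ Z^10, C_3 ≅ Z^5.

The boundary map ∂_1: C_1 → C_0 maps an edge to its endpoints' difference, ∂[p,q] = q − p. For instance
  ∂[2,3] = [3] − [2].
The resulting 5×10 matrix has rank 4, and its Smith normal form has invariant factors (1,1,1,1).

The boundary map ∂_2: C_2 → C_1 maps a triangle to the signed sum of its edges. For instance
  ∂[0,1,4] = [1,4] − [0,4] + [0,1],
  ∂[1,2,4] = [2,4] − [1,4] + [1,2].
This gives a 10×10 integer matrix of rank 6; reducing to Smith normal form yields diagonal entries (1,1,1,1,1,1).

The boundary map ∂_3: C_3 → C_2 sends each 3-simplex σ to the alternating sum Σ_i (−1)^i (σ with its i-th vertex removed). For instance
  ∂[0,2,3,4] = [2,3,4] − [0,3,4] + [0,2,4] − [0,2,3],
  ∂[0,1,2,4] = [1,2,4] − [0,2,4] + [0,1,4] − [0,1,2].
This gives a 10×5 integer matrix of rank 4; reducing to Smith normal form yields diagonal entries (1,1,1,1).

Reading off H_k = ker ∂_k / im ∂_{k+1}:

  H_0: rank C_0 − rank ∂_1 = 5 − 4 = 1, and the invariant factors of ∂_1 are all 1, so H_0 = Z.
  H_1: rank ker ∂_1 − rank ∂_2 = (10 − 4) − 6 = 0, and the invariant factors of ∂_2 are all 1, so H_1 = 0.
  H_2: rank ker ∂_2 − rank ∂_3 = (10 − 6) − 4 = 0, and the invariant factors of ∂_3 are all 1, so H_2 = 0.
  H_3: rank ker ∂_3 − rank ∂_4 = (5 − 4) − 0 = 1, and there is no ∂_4, so H_3 = Z.

As a check, the Euler characteristic is 5 − 10 + 10 − 5 = 0, which agrees with 1 − 0 + 0 − 1 = 0.

Hence the Betti numbers are b_0 = 1, b_1 = 0, b_2 = 0, b_3 = 1.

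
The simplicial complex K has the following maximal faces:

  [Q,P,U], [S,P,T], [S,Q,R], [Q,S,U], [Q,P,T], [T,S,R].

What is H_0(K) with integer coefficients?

Order the vertices as P < Q < R < S < T < U. Listing each simplex with vertices in this order, K has dimension 2 with simplices:

  0-simplices (6): P, Q, R, S, T, U
  1-simplices (12): PQ, PS, PT, PU, QR, QS, QT, QU, RS, RT, ST, SU
  2-simplices (6): PQT, PQU, PST, QRS, QSU, RST

giving chain groups C_0 ≅ Z^6, C_1 ≅ Z^12, C_2 ≅ Z^6.

∂_1: C_1 → C_0 sends each edge [p,q] (with p < q) to q − p.
This gives a 6×12 integer matrix of rank 5; reducing to Smith normal form yields diagonal entries (1,1,1,1,1).

The boundary map ∂_2: C_2 → C_1 acts by ∂[p,q,r] = [q,r] − [p,r] + [p,q]. For instance
  ∂PST = ST − PT + PS,
  ∂QRS = RS − QS + QR.
The 12×6 boundary matrix has rank 6 and Smith normal form diag(1,1,1,1,1,1).

Now H_k = ker ∂_k / im ∂_{k+1}, so:

  H_0: rank C_0 − rank ∂_1 = 6 − 5 = 1, and the invariant factors of ∂_1 are all 1, so H_0 ≅ Z.

H_0 = Z.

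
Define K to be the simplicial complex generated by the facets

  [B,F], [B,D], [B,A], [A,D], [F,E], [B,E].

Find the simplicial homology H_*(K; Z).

Fix the vertex order A < B < D < E < F and write every simplex with vertices in increasing order. Then dim K = 1 and the simplices of K are:

  0-simplices (5): A, B, D, E, F
  1-simplices (6): AB, AD, BD, BE, BF, EF

giving chain groups C_0 ≅ Z^5, C_1 ≅ Z^6.

∂_1: C_1 → C_0 is given by ∂[p,q] = [q] − [p]. For instance
  ∂EF = F − E.
This gives a 5×6 integer matrix of rank 4; reducing to Smith normal form yields diagonal entries (1,1,1,1).

Computing H_k = (kernel of ∂_k) / (image of ∂_{k+1}):

  H_0: rank C_0 − rank ∂_1 = 5 − 4 = 1, and the invariant factors of ∂_1 are all 1, so H_0 = Z.
  H_1: rank ker ∂_1 − rank ∂_2 = (6 − 4) − 0 = 2, and there is no ∂_2, so H_1 = Z^2.

H_0 = Z,  H_1 = Z^2.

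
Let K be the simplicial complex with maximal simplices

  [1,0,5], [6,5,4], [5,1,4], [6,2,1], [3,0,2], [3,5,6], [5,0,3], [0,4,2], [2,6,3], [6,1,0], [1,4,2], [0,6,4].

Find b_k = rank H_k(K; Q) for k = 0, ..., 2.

b_0 = 1, b_1 = 0, b_2 = 0.

Fix the vertex order 0 < 1 < 2 < 3 < 4 < 5 < 6 and write every simplex with vertices in increasing order. Then dim K = 2 and the simplices of K are:

  0-simplices (7): [0], [1], [2], [3], [4], [5], [6]
  1-simplices (18): [0,1], [0,2], [0,3], [0,4], [0,5], [0,6], [1,2], [1,4], [1,5], [1,6], [2,3], [2,4], [2,6], [3,5], [3,6], [4,5], [4,6], [5,6]
  2-simplices (12): [0,1,5], [0,1,6], [0,2,3], [0,2,4], [0,3,5], [0,4,6], [1,2,4], [1,2,6], [1,4,5], [2,3,6], [3,5,6], [4,5,6]

so the chain groups are C_0 ≅ Z^7, C_1 ≅ Z^18, C_2 ≅ Z^12.

Boundary ∂_1: C_1 → C_0 is given by ∂[p,q] = [q] − [p]. For instance
  ∂[0,6] = [6] − [0].
As a 7×18 matrix over Z this has rank 6, with invariant factors (1,1,1,1,1,1).

The boundary map ∂_2: C_2 → C_1 sends each 2-simplex [p,q,r] to [q,r] − [p,r] + [p,q]. For instance
  ∂[0,1,5] = [1,5] − [0,5] + [0,1],
  ∂[3,5,6] = [5,6] − [3,6] + [3,5].
As a 18×12 matrix over Z this has rank 12, with invariant factors (1,1,1,1,1,1,1,1,1,1,1,2).

Reading off H_k = ker ∂_k / im ∂_{k+1}:

  H_0: rank C_0 − rank ∂_1 = 7 − 6 = 1, and the invariant factors of ∂_1 are all 1, so H_0 ≅ Z.
  H_1: rank ker ∂_1 − rank ∂_2 = (18 − 6) − 12 = 0, and ∂_2 has invariant factor 2 > 1, so H_1 ≅ Z/2.
  H_2: rank ker ∂_2 − rank ∂_3 = (12 − 12) − 0 = 0, and there is no ∂_3, so H_2 ≅ 0.

Hence the Betti numbers are b_0 = 1, b_1 = 0, b_2 = 0.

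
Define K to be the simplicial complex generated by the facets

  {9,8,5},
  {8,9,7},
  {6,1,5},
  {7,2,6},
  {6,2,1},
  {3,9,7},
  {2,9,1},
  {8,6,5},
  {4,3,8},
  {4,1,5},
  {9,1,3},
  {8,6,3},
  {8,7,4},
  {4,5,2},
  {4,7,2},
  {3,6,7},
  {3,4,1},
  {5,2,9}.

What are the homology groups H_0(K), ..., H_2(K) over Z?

We work with the vertex ordering 1 < 2 < 3 < 4 < 5 < 6 < 7 < 8 < 9. The simplices of K, each written with vertices in increasing order, are:

  0-simplices (9): [1], [2], [3], [4], [5], [6], [7], [8], [9]
  1-simplices (27): (27 of them)
  2-simplices (18): [1,2,6], [1,2,9], [1,3,4], [1,3,9], [1,4,5], [1,5,6], [2,4,5], [2,4,7], [2,5,9], [2,6,7], [3,4,8], [3,6,7], [3,6,8], [3,7,9], [4,7,8], [5,6,8], [5,8,9], [7,8,9]

giving chain groups C_0 ≅ Z^9, C_1 ≅ Z^27, C_2 ≅ Z^18.

Boundary ∂_1: C_1 → C_0 is given by ∂[p,q] = [q] − [p].
This gives a 9×27 integer matrix of rank 8; reducing to Smith normal form yields diagonal entries (1,1,1,1,1,1,1,1).

The boundary map ∂_2: C_2 → C_1 sends each 2-simplex [p,q,r] to [q,r] − [p,r] + [p,q]. For instance
  ∂[5,6,8] = [6,8] − [5,8] + [5,6],
  ∂[5,8,9] = [8,9] − [5,9] + [5,8].
This gives a 27×18 integer matrix of rank 18; reducing to Smith normal form yields diagonal entries (1,1,1,1,1,1,1,1,1,1,1,1,1,1,1,1,1,2).

Computing H_k = (kernel of ∂_k) / (image of ∂_{k+1}):

  H_0: rank C_0 − rank ∂_1 = 9 − 8 = 1, and the invariant factors of ∂_1 are all 1, so H_0 ≅ Z.
  H_1: rank ker ∂_1 − rank ∂_2 = (27 − 8) − 18 = 1, and ∂_2 has invariant factor 2 > 1, so H_1 ≅ Z ⊕ Z/2.
  H_2: rank ker ∂_2 − rank ∂_3 = (18 − 18) − 0 = 0, and there is no ∂_3, so H_2 ≅ 0.

As a check, the Euler characteristic is 9 − 27 + 18 = 0, which agrees with 1 − 1 + 0 = 0.

H_0 = Z,  H_1 = Z ⊕ Z/2,  H_2 = 0.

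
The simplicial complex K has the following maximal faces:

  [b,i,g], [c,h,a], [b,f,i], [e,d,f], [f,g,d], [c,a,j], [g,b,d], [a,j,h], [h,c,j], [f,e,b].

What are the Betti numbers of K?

Fix the vertex order a < b < c < d < e < f < g < h < i < j and write every simplex with vertices in increasing order. Then dim K = 2 and the simplices of K are:

  0-simplices (10): a, b, c, d, e, f, g, h, i, j
  1-simplices (18): ac, ah, aj, bd, be, bf, bg, bi, ch, cj, de, df, dg, ef, fg, fi, gi, hj
  2-simplices (10): ach, acj, ahj, bdg, bef, bfi, bgi, chj, def, dfg

giving chain groups C_0 ≅ Z^10, C_1 ≅ Z^18, C_2 ≅ Z^10.

The boundary map ∂_1: C_1 → C_0 maps an edge to its endpoints' difference, ∂[p,q] = q − p.
The resulting 10×18 matrix has rank 8, and its Smith normal form has invariant factors (1,1,1,1,1,1,1,1).

The boundary map ∂_2: C_2 → C_1 maps a triangle to the signed sum of its edges. For instance
  ∂ahj = hj − aj + ah,
  ∂acj = cj − aj + ac.
As a 18×10 matrix over Z this has rank 9, with invariant factors (1,1,1,1,1,1,1,1,1).

From H_k ≅ ker(∂_k) / im(∂_{k+1}) we obtain:

  H_0: rank C_0 − rank ∂_1 = 10 − 8 = 2, and the invariant factors of ∂_1 are all 1, so H_0 = Z^2.
  H_1: rank ker ∂_1 − rank ∂_2 = (18 − 8) − 9 = 1, and the invariant factors of ∂_2 are all 1, so H_1 = Z.
  H_2: rank ker ∂_2 − rank ∂_3 = (10 − 9) − 0 = 1, and there is no ∂_3, so H_2 = Z.

(K is a triangulation of the disjoint union of the cylinder S^1 x I and the 2-sphere S^2.)

Hence the Betti numbers are b_0 = 2, b_1 = 1, b_2 = 1.

b_0 = 2, b_1 = 1, b_2 = 1.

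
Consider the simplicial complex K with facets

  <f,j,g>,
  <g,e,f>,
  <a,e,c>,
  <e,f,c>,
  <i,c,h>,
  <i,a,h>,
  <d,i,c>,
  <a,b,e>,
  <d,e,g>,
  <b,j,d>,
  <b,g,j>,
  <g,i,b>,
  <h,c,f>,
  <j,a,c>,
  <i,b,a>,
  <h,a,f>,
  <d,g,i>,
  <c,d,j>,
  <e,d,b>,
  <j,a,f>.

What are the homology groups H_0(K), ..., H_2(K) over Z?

K has 10 vertices, 30 edges, 20 triangles.
rank ∂_0 = 0, rank ∂_1 = 9 ⇒ b_0 = 10 − 0 − 9 = 1; all invariant factors of ∂_1 are 1 so no torsion. So H_0 = Z.
rank ∂_1 = 9, rank ∂_2 = 20 ⇒ b_1 = 30 − 9 − 20 = 1; ∂_2 has invariant factor(s) [2] giving torsion. So H_1 = Z ⊕ Z/2.
rank ∂_2 = 20, rank ∂_3 = 0 ⇒ b_2 = 20 − 20 − 0 = 0. So H_2 = 0.

H_0 ≅ Z,  H_1 ≅ Z ⊕ Z/2,  H_2 = 0.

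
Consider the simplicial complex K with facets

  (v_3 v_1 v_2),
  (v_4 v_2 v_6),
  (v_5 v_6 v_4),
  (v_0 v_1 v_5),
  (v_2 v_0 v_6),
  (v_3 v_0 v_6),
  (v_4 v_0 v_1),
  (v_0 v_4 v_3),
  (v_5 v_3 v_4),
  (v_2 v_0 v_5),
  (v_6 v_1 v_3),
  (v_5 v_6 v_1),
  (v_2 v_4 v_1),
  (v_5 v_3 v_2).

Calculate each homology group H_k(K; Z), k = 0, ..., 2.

H_0 = Z,  H_1 = Z^2,  H_2 = Z.

Take the total order v_0 < v_1 < v_2 < v_3 < v_4 < v_5 < v_6 on the vertex set. Then K (dimension 2) consists of the simplices:

  0-simplices (7): [v_0], [v_1], [v_2], [v_3], [v_4], [v_5], [v_6]
  1-simplices (21): (21 of them)
  2-simplices (14): (14 of them)

so the chain groups are C_0 ≅ Z^7, C_1 ≅ Z^21, C_2 ≅ Z^14.

∂_1: C_1 → C_0 maps an edge to its endpoints' difference, ∂[p,q] = q − p. For instance
  ∂[v_3,v_4] = [v_4] − [v_3].
As a 7×21 matrix over Z this has rank 6, with invariant factors (1,1,1,1,1,1).

The boundary map ∂_2: C_2 → C_1 acts by ∂[p,q,r] = [q,r] − [p,r] + [p,q]. For instance
  ∂[v_0,v_2,v_5] = [v_2,v_5] − [v_0,v_5] + [v_0,v_2],
  ∂[v_1,v_5,v_6] = [v_5,v_6] − [v_1,v_6] + [v_1,v_5].
The 21×14 boundary matrix has rank 13 and Smith normal form diag(1,1,1,1,1,1,1,1,1,1,1,1,1).

Computing H_k = (kernel of ∂_k) / (image of ∂_{k+1}):

  H_0: rank C_0 − rank ∂_1 = 7 − 6 = 1, and the invariant factors of ∂_1 are all 1, so H_0 ≅ Z.
  H_1: rank ker ∂_1 − rank ∂_2 = (21 − 6) − 13 = 2, and the invariant factors of ∂_2 are all 1, so H_1 ≅ Z^2.
  H_2: rank ker ∂_2 − rank ∂_3 = (14 − 13) − 0 = 1, and there is no ∂_3, so H_2 ≅ Z.

(K is a triangulation of the torus T^2.)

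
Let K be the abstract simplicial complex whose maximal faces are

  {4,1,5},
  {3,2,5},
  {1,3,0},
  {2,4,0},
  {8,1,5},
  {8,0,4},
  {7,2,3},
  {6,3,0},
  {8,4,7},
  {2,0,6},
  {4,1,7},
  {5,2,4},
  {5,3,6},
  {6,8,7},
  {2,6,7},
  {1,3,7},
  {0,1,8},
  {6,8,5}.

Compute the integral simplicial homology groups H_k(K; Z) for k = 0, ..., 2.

H_0 = Z,  H_1 = Z ⊕ Z/2Z,  H_2 = 0.

Take the total order 0 < 1 < 2 < 3 < 4 < 5 < 6 < 7 < 8 on the vertex set. Then K (dimension 2) consists of the simplices:

  0-simplices (9): [0], [1], [2], [3], [4], [5], [6], [7], [8]
  1-simplices (27): (27 of them)
  2-simplices (18): [0,1,3], [0,1,8], [0,2,4], [0,2,6], [0,3,6], [0,4,8], [1,3,7], [1,4,5], [1,4,7], [1,5,8], [2,3,5], [2,3,7], [2,4,5], [2,6,7], [3,5,6], [4,7,8], [5,6,8], [6,7,8]

Hence C_0 ≅ Z^9, C_1 ≅ Z^27, C_2 ≅ Z^18.

Boundary ∂_1: C_1 → C_0 is given by ∂[p,q] = [q] − [p]. For instance
  ∂[2,3] = [3] − [2].
As a 9×27 matrix over Z this has rank 8, with invariant factors (1,1,1,1,1,1,1,1).

Boundary ∂_2: C_2 → C_1 maps a triangle to the signed sum of its edges. For instance
  ∂[1,4,5] = [4,5] − [1,5] + [1,4],
  ∂[1,3,7] = [3,7] − [1,7] + [1,3].
The 27×18 boundary matrix has rank 18 and Smith normal form diag(1,1,1,1,1,1,1,1,1,1,1,1,1,1,1,1,1,2).

Reading off H_k = ker ∂_k / im ∂_{k+1}:

  H_0: rank C_0 − rank ∂_1 = 9 − 8 = 1, and the invariant factors of ∂_1 are all 1, so H_0 ≅ Z.
  H_1: rank ker ∂_1 − rank ∂_2 = (27 − 8) − 18 = 1, and ∂_2 has invariant factor 2 > 1, so H_1 ≅ Z ⊕ Z/2Z.
  H_2: rank ker ∂_2 − rank ∂_3 = (18 − 18) − 0 = 0, and there is no ∂_3, so H_2 ≅ 0.

As a check, the Euler characteristic is 9 − 27 + 18 = 0, which agrees with 1 − 1 + 0 = 0.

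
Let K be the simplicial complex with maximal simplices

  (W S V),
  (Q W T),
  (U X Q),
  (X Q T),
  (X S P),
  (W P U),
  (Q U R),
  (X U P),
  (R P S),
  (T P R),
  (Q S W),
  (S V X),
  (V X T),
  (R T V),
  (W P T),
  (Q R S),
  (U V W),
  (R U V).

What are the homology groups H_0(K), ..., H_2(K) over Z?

K has 9 vertices, 27 edges, 18 triangles.
rank ∂_0 = 0, rank ∂_1 = 8 ⇒ b_0 = 9 − 0 − 8 = 1; all invariant factors of ∂_1 are 1 so no torsion. So H_0 = Z.
rank ∂_1 = 8, rank ∂_2 = 17 ⇒ b_1 = 27 − 8 − 17 = 2; all invariant factors of ∂_2 are 1 so no torsion. So H_1 = Z^2.
rank ∂_2 = 17, rank ∂_3 = 0 ⇒ b_2 = 18 − 17 − 0 = 1. So H_2 = Z.

H_0 ≅ Z,  H_1 ≅ Z^2,  H_2 ≅ Z.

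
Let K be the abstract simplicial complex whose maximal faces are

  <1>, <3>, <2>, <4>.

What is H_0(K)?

H_0 = Z^4.

We work with the vertex ordering 1 < 2 < 3 < 4. The simplices of K, each written with vertices in increasing order, are:

  0-simplices (4): [1], [2], [3], [4]

Hence C_0 ≅ Z^4.

From H_k ≅ ker(∂_k) / im(∂_{k+1}) we obtain:

  H_0: rank C_0 − rank ∂_1 = 4 − 0 = 4, and there is no ∂_1, so H_0 ≅ Z^4.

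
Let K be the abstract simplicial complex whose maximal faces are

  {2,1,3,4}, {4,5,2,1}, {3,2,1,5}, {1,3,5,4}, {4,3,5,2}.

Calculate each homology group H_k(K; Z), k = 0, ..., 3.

Fix the vertex order 1 < 2 < 3 < 4 < 5 and write every simplex with vertices in increasing order. Then dim K = 3 and the simplices of K are:

  0-simplices (5): [1], [2], [3], [4], [5]
  1-simplices (10): [1,2], [1,3], [1,4], [1,5], [2,3], [2,4], [2,5], [3,4], [3,5], [4,5]
  2-simplices (10): [1,2,3], [1,2,4], [1,2,5], [1,3,4], [1,3,5], [1,4,5], [2,3,4], [2,3,5], [2,4,5], [3,4,5]
  3-simplices (5): [1,2,3,4], [1,2,3,5], [1,2,4,5], [1,3,4,5], [2,3,4,5]

so the chain groups are C_0 ≅ Z^5, C_1 ≅ Z^10, C_2 ≅ Z^10, C_3 ≅ Z^5.

The boundary map ∂_1: C_1 → C_0 sends each edge [p,q] (with p < q) to q − p. For instance
  ∂[4,5] = [5] − [4].
This gives a 5×10 integer matrix of rank 4; reducing to Smith normal form yields diagonal entries (1,1,1,1).

∂_2: C_2 → C_1 sends each 2-simplex [p,q,r] to [q,r] − [p,r] + [p,q]. For instance
  ∂[1,4,5] = [4,5] − [1,5] + [1,4],
  ∂[1,2,5] = [2,5] − [1,5] + [1,2].
The resulting 10×10 matrix has rank 6, and its Smith normal form has invariant factors (1,1,1,1,1,1).

∂_3: C_3 → C_2 sends each 3-simplex σ to the alternating sum Σ_i (−1)^i (σ with its i-th vertex removed). For instance
  ∂[2,3,4,5] = [3,4,5] − [2,4,5] + [2,3,5] − [2,3,4],
  ∂[1,3,4,5] = [3,4,5] − [1,4,5] + [1,3,5] − [1,3,4].
This gives a 10×5 integer matrix of rank 4; reducing to Smith normal form yields diagonal entries (1,1,1,1).

From H_k ≅ ker(∂_k) / im(∂_{k+1}) we obtain:

  H_0: rank C_0 − rank ∂_1 = 5 − 4 = 1, and the invariant factors of ∂_1 are all 1, so H_0 = Z.
  H_1: rank ker ∂_1 − rank ∂_2 = (10 − 4) − 6 = 0, and the invariant factors of ∂_2 are all 1, so H_1 = 0.
  H_2: rank ker ∂_2 − rank ∂_3 = (10 − 6) − 4 = 0, and the invariant factors of ∂_3 are all 1, so H_2 = 0.
  H_3: rank ker ∂_3 − rank ∂_4 = (5 − 4) − 0 = 1, and there is no ∂_4, so H_3 = Z.

(K is a triangulation of the 3-sphere S^3.)

H_0 = Z,  H_1 = 0,  H_2 = 0,  H_3 = Z.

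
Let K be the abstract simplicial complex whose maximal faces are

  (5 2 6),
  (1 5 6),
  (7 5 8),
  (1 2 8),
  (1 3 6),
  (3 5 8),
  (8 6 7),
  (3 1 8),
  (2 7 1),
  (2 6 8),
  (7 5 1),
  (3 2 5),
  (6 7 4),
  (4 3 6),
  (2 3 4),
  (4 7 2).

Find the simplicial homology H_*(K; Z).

H_0 = Z,  H_1 = Z^2,  H_2 = Z.

Take the total order 1 < 2 < 3 < 4 < 5 < 6 < 7 < 8 on the vertex set. Then K (dimension 2) consists of the simplices:

  0-simplices (8): [1], [2], [3], [4], [5], [6], [7], [8]
  1-simplices (24): (24 of them)
  2-simplices (16): [1,2,7], [1,2,8], [1,3,6], [1,3,8], [1,5,6], [1,5,7], [2,3,4], [2,3,5], [2,4,7], [2,5,6], [2,6,8], [3,4,6], [3,5,8], [4,6,7], [5,7,8], [6,7,8]

Hence C_0 ≅ Z^8, C_1 ≅ Z^24, C_2 ≅ Z^16.

The boundary map ∂_1: C_1 → C_0 is given by ∂[p,q] = [q] − [p]. For instance
  ∂[7,8] = [8] − [7].
As a 8×24 matrix over Z this has rank 7, with invariant factors (1,1,1,1,1,1,1).

∂_2: C_2 → C_1 sends each 2-simplex [p,q,r] to [q,r] − [p,r] + [p,q]. For instance
  ∂[2,6,8] = [6,8] − [2,8] + [2,6],
  ∂[2,3,4] = [3,4] − [2,4] + [2,3].
The resulting 24×16 matrix has rank 15, and its Smith normal form has invariant factors (1,1,1,1,1,1,1,1,1,1,1,1,1,1,1).

Now H_k = ker ∂_k / im ∂_{k+1}, so:

  H_0: rank C_0 − rank ∂_1 = 8 − 7 = 1, and the invariant factors of ∂_1 are all 1, so H_0 = Z.
  H_1: rank ker ∂_1 − rank ∂_2 = (24 − 7) − 15 = 2, and the invariant factors of ∂_2 are all 1, so H_1 = Z^2.
  H_2: rank ker ∂_2 − rank ∂_3 = (16 − 15) − 0 = 1, and there is no ∂_3, so H_2 = Z.

(K is a triangulation of the torus T^2.)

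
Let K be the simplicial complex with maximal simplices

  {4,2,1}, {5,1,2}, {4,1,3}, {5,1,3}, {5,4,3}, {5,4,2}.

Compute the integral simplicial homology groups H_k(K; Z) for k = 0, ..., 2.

Fix the vertex order 1 < 2 < 3 < 4 < 5 and write every simplex with vertices in increasing order. Then dim K = 2 and the simplices of K are:

  0-simplices (5): [1], [2], [3], [4], [5]
  1-simplices (9): [1,2], [1,3], [1,4], [1,5], [2,4], [2,5], [3,4], [3,5], [4,5]
  2-simplices (6): [1,2,4], [1,2,5], [1,3,4], [1,3,5], [2,4,5], [3,4,5]

Hence C_0 ≅ Z^5, C_1 ≅ Z^9, C_2 ≅ Z^6.

Boundary ∂_1: C_1 → C_0 sends each edge [p,q] (with p < q) to q − p.
As a 5×9 matrix over Z this has rank 4, with invariant factors (1,1,1,1).

Boundary ∂_2: C_2 → C_1 maps a triangle to the signed sum of its edges. For instance
  ∂[1,2,5] = [2,5] − [1,5] + [1,2],
  ∂[1,3,5] = [3,5] − [1,5] + [1,3].
The 9×6 boundary matrix has rank 5 and Smith normal form diag(1,1,1,1,1).

From H_k ≅ ker(∂_k) / im(∂_{k+1}) we obtain:

  H_0: rank C_0 − rank ∂_1 = 5 − 4 = 1, and the invariant factors of ∂_1 are all 1, so H_0 ≅ Z.
  H_1: rank ker ∂_1 − rank ∂_2 = (9 − 4) − 5 = 0, and the invariant factors of ∂_2 are all 1, so H_1 ≅ 0.
  H_2: rank ker ∂_2 − rank ∂_3 = (6 − 5) − 0 = 1, and there is no ∂_3, so H_2 ≅ Z.

(K is a triangulation of the 2-sphere S^2.)

H_0 ≅ Z,  H_1 = 0,  H_2 ≅ Z.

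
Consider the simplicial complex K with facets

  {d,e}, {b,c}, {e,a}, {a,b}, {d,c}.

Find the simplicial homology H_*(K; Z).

H_0 = Z,  H_1 = Z.

Order the vertices as a < b < c < d < e. Listing each simplex with vertices in this order, K has dimension 1 with simplices:

  0-simplices (5): a, b, c, d, e
  1-simplices (5): ab, ae, bc, cd, de

Hence C_0 ≅ Z^5, C_1 ≅ Z^5.

The boundary map ∂_1: C_1 → C_0 sends each edge [p,q] (with p < q) to q − p.
The 5×5 boundary matrix has rank 4 and Smith normal form diag(1,1,1,1).

From H_k ≅ ker(∂_k) / im(∂_{k+1}) we obtain:

  H_0: rank C_0 − rank ∂_1 = 5 − 4 = 1, and the invariant factors of ∂_1 are all 1, so H_0 = Z.
  H_1: rank ker ∂_1 − rank ∂_2 = (5 − 4) − 0 = 1, and there is no ∂_2, so H_1 = Z.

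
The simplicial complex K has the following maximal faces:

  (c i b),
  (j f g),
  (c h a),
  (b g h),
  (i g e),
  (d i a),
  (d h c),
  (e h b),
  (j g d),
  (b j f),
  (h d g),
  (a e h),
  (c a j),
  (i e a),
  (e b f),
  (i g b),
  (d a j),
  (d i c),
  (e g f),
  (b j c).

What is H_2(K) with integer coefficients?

H_2 = 0.

K has 10 vertices, 30 edges, 20 triangles.
rank ∂_2 = 20, rank ∂_3 = 0 ⇒ b_2 = 20 − 20 − 0 = 0. So H_2 ≅ 0.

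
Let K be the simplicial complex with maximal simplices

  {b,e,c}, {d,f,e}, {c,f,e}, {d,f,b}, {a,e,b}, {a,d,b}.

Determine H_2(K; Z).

Take the total order a < b < c < d < e < f on the vertex set. Then K (dimension 2) consists of the simplices:

  0-simplices (6): a, b, c, d, e, f
  1-simplices (12): ab, ad, ae, bc, bd, be, bf, ce, cf, de, df, ef
  2-simplices (6): abd, abe, bce, bdf, cef, def

giving chain groups C_0 ≅ Z^6, C_1 ≅ Z^12, C_2 ≅ Z^6.

The boundary map ∂_1: C_1 → C_0 sends each edge [p,q] (with p < q) to q − p.
This gives a 6×12 integer matrix of rank 5; reducing to Smith normal form yields diagonal entries (1,1,1,1,1).

∂_2: C_2 → C_1 acts by ∂[p,q,r] = [q,r] − [p,r] + [p,q]. For instance
  ∂bce = ce − be + bc,
  ∂cef = ef − cf + ce.
As a 12×6 matrix over Z this has rank 6, with invariant factors (1,1,1,1,1,1).

Computing H_k = (kernel of ∂_k) / (image of ∂_{k+1}):

  H_2: rank ker ∂_2 − rank ∂_3 = (6 − 6) − 0 = 0, and there is no ∂_3, so H_2 = 0.

H_2 ≅ 0.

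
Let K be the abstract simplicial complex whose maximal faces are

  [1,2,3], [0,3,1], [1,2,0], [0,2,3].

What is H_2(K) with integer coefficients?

We work with the vertex ordering 0 < 1 < 2 < 3. The simplices of K, each written with vertices in increasing order, are:

  0-simplices (4): [0], [1], [2], [3]
  1-simplices (6): [0,1], [0,2], [0,3], [1,2], [1,3], [2,3]
  2-simplices (4): [0,1,2], [0,1,3], [0,2,3], [1,2,3]

giving chain groups C_0 ≅ Z^4, C_1 ≅ Z^6, C_2 ≅ Z^4.

∂_1: C_1 → C_0 sends each edge [p,q] (with p < q) to q − p. For instance
  ∂[0,1] = [1] − [0].
The 4×6 boundary matrix has rank 3 and Smith normal form diag(1,1,1).

∂_2: C_2 → C_1 maps a triangle to the signed sum of its edges. For instance
  ∂[0,1,3] = [1,3] − [0,3] + [0,1],
  ∂[0,1,2] = [1,2] − [0,2] + [0,1].
This gives a 6×4 integer matrix of rank 3; reducing to Smith normal form yields diagonal entries (1,1,1).

Computing H_k = (kernel of ∂_k) / (image of ∂_{k+1}):

  H_2: rank ker ∂_2 − rank ∂_3 = (4 − 3) − 0 = 1, and there is no ∂_3, so H_2 = Z.

H_2 ≅ Z.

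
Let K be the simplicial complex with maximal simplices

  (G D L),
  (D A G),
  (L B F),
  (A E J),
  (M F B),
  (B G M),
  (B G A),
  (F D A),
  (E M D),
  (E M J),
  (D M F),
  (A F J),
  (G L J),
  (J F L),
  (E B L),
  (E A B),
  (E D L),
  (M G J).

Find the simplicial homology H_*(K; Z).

Fix the vertex order A < B < D < E < F < G < J < L < M and write every simplex with vertices in increasing order. Then dim K = 2 and the simplices of K are:

  0-simplices (9): A, B, D, E, F, G, J, L, M
  1-simplices (27): AB, AD, AE, AF, AG, AJ, BE, BF, BG, BL, BM, DE, DF, DG, DL, DM, EJ, EL, EM, FJ, FL, FM, GJ, GL, GM, JL, JM
  2-simplices (18): ABE, ABG, ADF, ADG, AEJ, AFJ, BEL, BFL, BFM, BGM, DEL, DEM, DFM, DGL, EJM, FJL, GJL, GJM

Hence C_0 ≅ Z^9, C_1 ≅ Z^27, C_2 ≅ Z^18.

Boundary ∂_1: C_1 → C_0 maps an edge to its endpoints' difference, ∂[p,q] = q − p. For instance
  ∂EM = M − E.
The resulting 9×27 matrix has rank 8, and its Smith normal form has invariant factors (1,1,1,1,1,1,1,1).

Boundary ∂_2: C_2 → C_1 acts by ∂[p,q,r] = [q,r] − [p,r] + [p,q]. For instance
  ∂ABG = BG − AG + AB,
  ∂ADF = DF − AF + AD.
As a 27×18 matrix over Z this has rank 17, with invariant factors (1,1,1,1,1,1,1,1,1,1,1,1,1,1,1,1,1).

Reading off H_k = ker ∂_k / im ∂_{k+1}:

  H_0: rank C_0 − rank ∂_1 = 9 − 8 = 1, and the invariant factors of ∂_1 are all 1, so H_0 ≅ Z.
  H_1: rank ker ∂_1 − rank ∂_2 = (27 − 8) − 17 = 2, and the invariant factors of ∂_2 are all 1, so H_1 ≅ Z^2.
  H_2: rank ker ∂_2 − rank ∂_3 = (18 − 17) − 0 = 1, and there is no ∂_3, so H_2 ≅ Z.

(K is a triangulation of the torus T^2.)

H_0 ≅ Z,  H_1 ≅ Z^2,  H_2 ≅ Z.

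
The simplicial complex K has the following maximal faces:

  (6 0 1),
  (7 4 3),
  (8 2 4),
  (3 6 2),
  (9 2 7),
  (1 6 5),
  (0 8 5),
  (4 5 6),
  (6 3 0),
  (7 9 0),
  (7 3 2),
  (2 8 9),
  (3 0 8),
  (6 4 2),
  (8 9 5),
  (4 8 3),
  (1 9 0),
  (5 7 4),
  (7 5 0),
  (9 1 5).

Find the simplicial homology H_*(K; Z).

Order the vertices as 0 < 1 < 2 < 3 < 4 < 5 < 6 < 7 < 8 < 9. Listing each simplex with vertices in this order, K has dimension 2 with simplices:

  0-simplices (10): [0], [1], [2], [3], [4], [5], [6], [7], [8], [9]
  1-simplices (30): (30 of them)
  2-simplices (20): (20 of them)

giving chain groups C_0 ≅ Z^10, C_1 ≅ Z^30, C_2 ≅ Z^20.

∂_1: C_1 → C_0 maps an edge to its endpoints' difference, ∂[p,q] = q − p. For instance
  ∂[1,9] = [9] − [1].
As a 10×30 matrix over Z this has rank 9, with invariant factors (1,1,1,1,1,1,1,1,1).

The boundary map ∂_2: C_2 → C_1 sends each 2-simplex [p,q,r] to [q,r] − [p,r] + [p,q]. For instance
  ∂[1,5,6] = [5,6] − [1,6] + [1,5],
  ∂[0,3,6] = [3,6] − [0,6] + [0,3].
This gives a 30×20 integer matrix of rank 20; reducing to Smith normal form yields diagonal entries (1,1,1,1,1,1,1,1,1,1,1,1,1,1,1,1,1,1,1,2).

Reading off H_k = ker ∂_k / im ∂_{k+1}:

  H_0: rank C_0 − rank ∂_1 = 10 − 9 = 1, and the invariant factors of ∂_1 are all 1, so H_0 ≅ Z.
  H_1: rank ker ∂_1 − rank ∂_2 = (30 − 9) − 20 = 1, and ∂_2 has invariant factor 2 > 1, so H_1 ≅ Z ⊕ Z_2.
  H_2: rank ker ∂_2 − rank ∂_3 = (20 − 20) − 0 = 0, and there is no ∂_3, so H_2 ≅ 0.

H_0 = Z,  H_1 = Z ⊕ Z_2,  H_2 = 0.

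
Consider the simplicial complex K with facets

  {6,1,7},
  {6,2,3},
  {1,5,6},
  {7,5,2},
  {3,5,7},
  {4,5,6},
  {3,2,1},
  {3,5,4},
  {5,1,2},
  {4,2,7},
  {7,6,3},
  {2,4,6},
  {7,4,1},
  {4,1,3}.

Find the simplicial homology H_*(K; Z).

K has 7 vertices, 21 edges, 14 triangles.
rank ∂_0 = 0, rank ∂_1 = 6 ⇒ b_0 = 7 − 0 − 6 = 1; all invariant factors of ∂_1 are 1 so no torsion. So H_0 ≅ Z.
rank ∂_1 = 6, rank ∂_2 = 13 ⇒ b_1 = 21 − 6 − 13 = 2; all invariant factors of ∂_2 are 1 so no torsion. So H_1 ≅ Z^2.
rank ∂_2 = 13, rank ∂_3 = 0 ⇒ b_2 = 14 − 13 − 0 = 1. So H_2 ≅ Z.

H_0 = Z,  H_1 = Z^2,  H_2 = Z.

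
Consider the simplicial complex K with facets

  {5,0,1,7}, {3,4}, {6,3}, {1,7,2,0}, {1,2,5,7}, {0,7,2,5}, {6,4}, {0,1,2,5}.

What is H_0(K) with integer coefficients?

Order the vertices as 0 < 1 < 2 < 3 < 4 < 5 < 6 < 7. Listing each simplex with vertices in this order, K has dimension 3 with simplices:

  0-simplices (8): [0], [1], [2], [3], [4], [5], [6], [7]
  1-simplices (13): [0,1], [0,2], [0,5], [0,7], [1,2], [1,5], [1,7], [2,5], [2,7], [3,4], [3,6], [4,6], [5,7]
  2-simplices (10): [0,1,2], [0,1,5], [0,1,7], [0,2,5], [0,2,7], [0,5,7], [1,2,5], [1,2,7], [1,5,7], [2,5,7]
  3-simplices (5): [0,1,2,5], [0,1,2,7], [0,1,5,7], [0,2,5,7], [1,2,5,7]

giving chain groups C_0 ≅ Z^8, C_1 ≅ Z^13, C_2 ≅ Z^10, C_3 ≅ Z^5.

∂_1: C_1 → C_0 maps an edge to its endpoints' difference, ∂[p,q] = q − p. For instance
  ∂[2,5] = [5] − [2].
This gives a 8×13 integer matrix of rank 6; reducing to Smith normal form yields diagonal entries (1,1,1,1,1,1).

The boundary map ∂_2: C_2 → C_1 acts by ∂[p,q,r] = [q,r] − [p,r] + [p,q]. For instance
  ∂[0,2,5] = [2,5] − [0,5] + [0,2],
  ∂[0,1,5] = [1,5] − [0,5] + [0,1].
The resulting 13×10 matrix has rank 6, and its Smith normal form has invariant factors (1,1,1,1,1,1).

∂_3: C_3 → C_2 sends each 3-simplex σ to the alternating sum Σ_i (−1)^i (σ with its i-th vertex removed). For instance
  ∂[1,2,5,7] = [2,5,7] − [1,5,7] + [1,2,7] − [1,2,5],
  ∂[0,1,5,7] = [1,5,7] − [0,5,7] + [0,1,7] − [0,1,5].
As a 10×5 matrix over Z this has rank 4, with invariant factors (1,1,1,1).

Computing H_k = (kernel of ∂_k) / (image of ∂_{k+1}):

  H_0: rank C_0 − rank ∂_1 = 8 − 6 = 2, and the invariant factors of ∂_1 are all 1, so H_0 = Z^2.

H_0 = Z^2.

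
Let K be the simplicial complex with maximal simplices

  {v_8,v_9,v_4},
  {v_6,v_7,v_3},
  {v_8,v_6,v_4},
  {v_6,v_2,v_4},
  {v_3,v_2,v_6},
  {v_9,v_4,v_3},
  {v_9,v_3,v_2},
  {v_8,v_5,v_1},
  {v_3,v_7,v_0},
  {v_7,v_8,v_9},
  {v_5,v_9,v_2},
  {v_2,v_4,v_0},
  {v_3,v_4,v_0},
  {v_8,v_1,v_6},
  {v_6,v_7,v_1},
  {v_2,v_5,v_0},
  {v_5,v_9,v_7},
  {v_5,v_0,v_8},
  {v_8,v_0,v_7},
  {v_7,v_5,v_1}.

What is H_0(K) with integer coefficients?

H_0 = Z.

Take the total order v_0 < v_1 < v_2 < v_3 < v_4 < v_5 < v_6 < v_7 < v_8 < v_9 on the vertex set. Then K (dimension 2) consists of the simplices:

  0-simplices (10): [v_0], [v_1], [v_2], [v_3], [v_4], [v_5], [v_6], [v_7], [v_8], [v_9]
  1-simplices (30): (30 of them)
  2-simplices (20): (20 of them)

Hence C_0 ≅ Z^10, C_1 ≅ Z^30, C_2 ≅ Z^20.

∂_1: C_1 → C_0 maps an edge to its endpoints' difference, ∂[p,q] = q − p.
This gives a 10×30 integer matrix of rank 9; reducing to Smith normal form yields diagonal entries (1,1,1,1,1,1,1,1,1).

∂_2: C_2 → C_1 sends each 2-simplex [p,q,r] to [q,r] − [p,r] + [p,q]. For instance
  ∂[v_0,v_2,v_4] = [v_2,v_4] − [v_0,v_4] + [v_0,v_2],
  ∂[v_0,v_2,v_5] = [v_2,v_5] − [v_0,v_5] + [v_0,v_2].
The resulting 30×20 matrix has rank 20, and its Smith normal form has invariant factors (1,1,1,1,1,1,1,1,1,1,1,1,1,1,1,1,1,1,1,2).

From H_k ≅ ker(∂_k) / im(∂_{k+1}) we obtain:

  H_0: rank C_0 − rank ∂_1 = 10 − 9 = 1, and the invariant factors of ∂_1 are all 1, so H_0 ≅ Z.

(K is a triangulation of the Klein bottle.)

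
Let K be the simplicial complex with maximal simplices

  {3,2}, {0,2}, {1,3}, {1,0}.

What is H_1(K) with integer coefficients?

Order the vertices as 0 < 1 < 2 < 3. Listing each simplex with vertices in this order, K has dimension 1 with simplices:

  0-simplices (4): [0], [1], [2], [3]
  1-simplices (4): [0,1], [0,2], [1,3], [2,3]

giving chain groups C_0 ≅ Z^4, C_1 ≅ Z^4.

∂_1: C_1 → C_0 maps an edge to its endpoints' difference, ∂[p,q] = q − p.
The resulting 4×4 matrix has rank 3, and its Smith normal form has invariant factors (1,1,1).

Now H_k = ker ∂_k / im ∂_{k+1}, so:

  H_1: rank ker ∂_1 − rank ∂_2 = (4 − 3) − 0 = 1, and there is no ∂_2, so H_1 = Z.

H_1 = Z.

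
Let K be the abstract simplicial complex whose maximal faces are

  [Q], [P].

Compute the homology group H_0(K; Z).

Order the vertices as P < Q. Listing each simplex with vertices in this order, K has dimension 0 with simplices:

  0-simplices (2): P, Q

Hence C_0 ≅ Z^2.

Reading off H_k = ker ∂_k / im ∂_{k+1}:

  H_0: rank C_0 − rank ∂_1 = 2 − 0 = 2, and there is no ∂_1, so H_0 ≅ Z^2.

H_0 = Z^2.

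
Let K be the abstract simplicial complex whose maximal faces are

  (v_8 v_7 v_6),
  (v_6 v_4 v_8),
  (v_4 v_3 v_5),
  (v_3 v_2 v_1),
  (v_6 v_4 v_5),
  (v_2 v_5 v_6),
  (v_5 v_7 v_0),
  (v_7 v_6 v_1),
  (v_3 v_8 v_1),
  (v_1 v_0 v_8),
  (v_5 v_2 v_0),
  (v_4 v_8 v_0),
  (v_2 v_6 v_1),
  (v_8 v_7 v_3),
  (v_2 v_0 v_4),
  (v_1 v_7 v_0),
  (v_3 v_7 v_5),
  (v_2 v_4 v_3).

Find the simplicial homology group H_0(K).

Take the total order v_0 < v_1 < v_2 < v_3 < v_4 < v_5 < v_6 < v_7 < v_8 on the vertex set. Then K (dimension 2) consists of the simplices:

  0-simplices (9): [v_0], [v_1], [v_2], [v_3], [v_4], [v_5], [v_6], [v_7], [v_8]
  1-simplices (27): (27 of them)
  2-simplices (18): (18 of them)

so the chain groups are C_0 ≅ Z^9, C_1 ≅ Z^27, C_2 ≅ Z^18.

The boundary map ∂_1: C_1 → C_0 is given by ∂[p,q] = [q] − [p]. For instance
  ∂[v_1,v_3] = [v_3] − [v_1].
The resulting 9×27 matrix has rank 8, and its Smith normal form has invariant factors (1,1,1,1,1,1,1,1).

∂_2: C_2 → C_1 maps a triangle to the signed sum of its edges. For instance
  ∂[v_0,v_2,v_5] = [v_2,v_5] − [v_0,v_5] + [v_0,v_2],
  ∂[v_6,v_7,v_8] = [v_7,v_8] − [v_6,v_8] + [v_6,v_7].
As a 27×18 matrix over Z this has rank 18, with invariant factors (1,1,1,1,1,1,1,1,1,1,1,1,1,1,1,1,1,2).

From H_k ≅ ker(∂_k) / im(∂_{k+1}) we obtain:

  H_0: rank C_0 − rank ∂_1 = 9 − 8 = 1, and the invariant factors of ∂_1 are all 1, so H_0 = Z.

H_0 ≅ Z.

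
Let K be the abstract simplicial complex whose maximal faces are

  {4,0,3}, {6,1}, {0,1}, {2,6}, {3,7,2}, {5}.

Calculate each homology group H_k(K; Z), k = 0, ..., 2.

H_0 = Z^2,  H_1 = Z,  H_2 = 0.

Fix the vertex order 0 < 1 < 2 < 3 < 4 < 5 < 6 < 7 and write every simplex with vertices in increasing order. Then dim K = 2 and the simplices of K are:

  0-simplices (8): [0], [1], [2], [3], [4], [5], [6], [7]
  1-simplices (9): [0,1], [0,3], [0,4], [1,6], [2,3], [2,6], [2,7], [3,4], [3,7]
  2-simplices (2): [0,3,4], [2,3,7]

giving chain groups C_0 ≅ Z^8, C_1 ≅ Z^9, C_2 ≅ Z^2.

The boundary map ∂_1: C_1 → C_0 is given by ∂[p,q] = [q] − [p]. For instance
  ∂[3,4] = [4] − [3].
As a 8×9 matrix over Z this has rank 6, with invariant factors (1,1,1,1,1,1).

∂_2: C_2 → C_1 sends each 2-simplex [p,q,r] to [q,r] − [p,r] + [p,q]. For instance
  ∂[2,3,7] = [3,7] − [2,7] + [2,3],
  ∂[0,3,4] = [3,4] − [0,4] + [0,3].
As a 9×2 matrix over Z this has rank 2, with invariant factors (1,1).

Now H_k = ker ∂_k / im ∂_{k+1}, so:

  H_0: rank C_0 − rank ∂_1 = 8 − 6 = 2, and the invariant factors of ∂_1 are all 1, so H_0 = Z^2.
  H_1: rank ker ∂_1 − rank ∂_2 = (9 − 6) − 2 = 1, and the invariant factors of ∂_2 are all 1, so H_1 = Z.
  H_2: rank ker ∂_2 − rank ∂_3 = (2 − 2) − 0 = 0, and there is no ∂_3, so H_2 = 0.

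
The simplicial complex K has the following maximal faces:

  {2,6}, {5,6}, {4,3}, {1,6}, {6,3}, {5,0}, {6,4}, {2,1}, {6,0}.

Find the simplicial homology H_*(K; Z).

H_0 ≅ Z,  H_1 ≅ Z^3.

Take the total order 0 < 1 < 2 < 3 < 4 < 5 < 6 on the vertex set. Then K (dimension 1) consists of the simplices:

  0-simplices (7): [0], [1], [2], [3], [4], [5], [6]
  1-simplices (9): [0,5], [0,6], [1,2], [1,6], [2,6], [3,4], [3,6], [4,6], [5,6]

Hence C_0 ≅ Z^7, C_1 ≅ Z^9.

∂_1: C_1 → C_0 maps an edge to its endpoints' difference, ∂[p,q] = q − p.
This gives a 7×9 integer matrix of rank 6; reducing to Smith normal form yields diagonal entries (1,1,1,1,1,1).

Now H_k = ker ∂_k / im ∂_{k+1}, so:

  H_0: rank C_0 − rank ∂_1 = 7 − 6 = 1, and the invariant factors of ∂_1 are all 1, so H_0 ≅ Z.
  H_1: rank ker ∂_1 − rank ∂_2 = (9 − 6) − 0 = 3, and there is no ∂_2, so H_1 ≅ Z^3.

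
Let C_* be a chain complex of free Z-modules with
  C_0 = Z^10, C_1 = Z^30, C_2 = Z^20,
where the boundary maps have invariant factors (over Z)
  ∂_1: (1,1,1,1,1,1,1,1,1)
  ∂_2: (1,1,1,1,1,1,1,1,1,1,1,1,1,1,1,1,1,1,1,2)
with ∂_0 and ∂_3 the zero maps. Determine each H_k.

H_0: b_0 = 10 − 0 − 9 = 1; torsion from ∂_1 factors > 1: none. So H_0 ≅ Z.
H_1: b_1 = 30 − 9 − 20 = 1; torsion from ∂_2 factors > 1: [2]. So H_1 ≅ Z ⊕ Z/2.
H_2: b_2 = 20 − 20 − 0 = 0; torsion from ∂_3 factors > 1: none. So H_2 ≅ 0.

H_0 ≅ Z,  H_1 ≅ Z ⊕ Z/2,  H_2 = 0.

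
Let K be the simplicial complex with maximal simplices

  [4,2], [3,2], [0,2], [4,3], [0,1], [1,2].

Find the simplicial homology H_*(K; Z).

We work with the vertex ordering 0 < 1 < 2 < 3 < 4. The simplices of K, each written with vertices in increasing order, are:

  0-simplices (5): [0], [1], [2], [3], [4]
  1-simplices (6): [0,1], [0,2], [1,2], [2,3], [2,4], [3,4]

so the chain groups are C_0 ≅ Z^5, C_1 ≅ Z^6.

The boundary map ∂_1: C_1 → C_0 is given by ∂[p,q] = [q] − [p]. For instance
  ∂[2,4] = [4] − [2].
The resulting 5×6 matrix has rank 4, and its Smith normal form has invariant factors (1,1,1,1).

Computing H_k = (kernel of ∂_k) / (image of ∂_{k+1}):

  H_0: rank C_0 − rank ∂_1 = 5 − 4 = 1, and the invariant factors of ∂_1 are all 1, so H_0 ≅ Z.
  H_1: rank ker ∂_1 − rank ∂_2 = (6 − 4) − 0 = 2, and there is no ∂_2, so H_1 ≅ Z^2.

H_0 = Z,  H_1 = Z^2.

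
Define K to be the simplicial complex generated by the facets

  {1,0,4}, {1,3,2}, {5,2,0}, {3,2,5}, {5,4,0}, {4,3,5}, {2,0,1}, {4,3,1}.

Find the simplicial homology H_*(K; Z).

Fix the vertex order 0 < 1 < 2 < 3 < 4 < 5 and write every simplex with vertices in increasing order. Then dim K = 2 and the simplices of K are:

  0-simplices (6): [0], [1], [2], [3], [4], [5]
  1-simplices (12): [0,1], [0,2], [0,4], [0,5], [1,2], [1,3], [1,4], [2,3], [2,5], [3,4], [3,5], [4,5]
  2-simplices (8): [0,1,2], [0,1,4], [0,2,5], [0,4,5], [1,2,3], [1,3,4], [2,3,5], [3,4,5]

so the chain groups are C_0 ≅ Z^6, C_1 ≅ Z^12, C_2 ≅ Z^8.

The boundary map ∂_1: C_1 → C_0 is given by ∂[p,q] = [q] − [p]. For instance
  ∂[0,5] = [5] − [0].
This gives a 6×12 integer matrix of rank 5; reducing to Smith normal form yields diagonal entries (1,1,1,1,1).

Boundary ∂_2: C_2 → C_1 sends each 2-simplex [p,q,r] to [q,r] − [p,r] + [p,q]. For instance
  ∂[0,4,5] = [4,5] − [0,5] + [0,4],
  ∂[3,4,5] = [4,5] − [3,5] + [3,4].
As a 12×8 matrix over Z this has rank 7, with invariant factors (1,1,1,1,1,1,1).

Reading off H_k = ker ∂_k / im ∂_{k+1}:

  H_0: rank C_0 − rank ∂_1 = 6 − 5 = 1, and the invariant factors of ∂_1 are all 1, so H_0 ≅ Z.
  H_1: rank ker ∂_1 − rank ∂_2 = (12 − 5) − 7 = 0, and the invariant factors of ∂_2 are all 1, so H_1 ≅ 0.
  H_2: rank ker ∂_2 − rank ∂_3 = (8 − 7) − 0 = 1, and there is no ∂_3, so H_2 ≅ Z.

H_0 ≅ Z,  H_1 = 0,  H_2 ≅ Z.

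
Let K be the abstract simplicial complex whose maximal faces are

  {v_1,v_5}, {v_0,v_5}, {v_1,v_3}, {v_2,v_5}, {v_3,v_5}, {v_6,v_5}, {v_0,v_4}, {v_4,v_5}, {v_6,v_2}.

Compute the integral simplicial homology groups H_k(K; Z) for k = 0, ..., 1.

K has 7 vertices, 9 edges.
rank ∂_0 = 0, rank ∂_1 = 6 ⇒ b_0 = 7 − 0 − 6 = 1; all invariant factors of ∂_1 are 1 so no torsion. So H_0 ≅ Z.
rank ∂_1 = 6, rank ∂_2 = 0 ⇒ b_1 = 9 − 6 − 0 = 3. So H_1 ≅ Z^3.

H_0 ≅ Z,  H_1 ≅ Z^3.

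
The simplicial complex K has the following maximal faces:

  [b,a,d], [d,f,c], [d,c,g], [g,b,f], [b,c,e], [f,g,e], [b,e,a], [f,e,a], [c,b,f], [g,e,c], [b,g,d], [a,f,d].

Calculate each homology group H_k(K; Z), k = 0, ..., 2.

Order the vertices as a < b < c < d < e < f < g. Listing each simplex with vertices in this order, K has dimension 2 with simplices:

  0-simplices (7): a, b, c, d, e, f, g
  1-simplices (18): ab, ad, ae, af, bc, bd, be, bf, bg, cd, ce, cf, cg, df, dg, ef, eg, fg
  2-simplices (12): abd, abe, adf, aef, bce, bcf, bdg, bfg, cdf, cdg, ceg, efg

giving chain groups C_0 ≅ Z^7, C_1 ≅ Z^18, C_2 ≅ Z^12.

∂_1: C_1 → C_0 is given by ∂[p,q] = [q] − [p]. For instance
  ∂ef = f − e.
This gives a 7×18 integer matrix of rank 6; reducing to Smith normal form yields diagonal entries (1,1,1,1,1,1).

Boundary ∂_2: C_2 → C_1 acts by ∂[p,q,r] = [q,r] − [p,r] + [p,q]. For instance
  ∂bcf = cf − bf + bc,
  ∂abe = be − ae + ab.
The resulting 18×12 matrix has rank 12, and its Smith normal form has invariant factors (1,1,1,1,1,1,1,1,1,1,1,2).

Computing H_k = (kernel of ∂_k) / (image of ∂_{k+1}):

  H_0: rank C_0 − rank ∂_1 = 7 − 6 = 1, and the invariant factors of ∂_1 are all 1, so H_0 = Z.
  H_1: rank ker ∂_1 − rank ∂_2 = (18 − 6) − 12 = 0, and ∂_2 has invariant factor 2 > 1, so H_1 = Z/2.
  H_2: rank ker ∂_2 − rank ∂_3 = (12 − 12) − 0 = 0, and there is no ∂_3, so H_2 = 0.

(K is a triangulation of the real projective plane RP^2.)

H_0 = Z,  H_1 = Z/2,  H_2 = 0.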